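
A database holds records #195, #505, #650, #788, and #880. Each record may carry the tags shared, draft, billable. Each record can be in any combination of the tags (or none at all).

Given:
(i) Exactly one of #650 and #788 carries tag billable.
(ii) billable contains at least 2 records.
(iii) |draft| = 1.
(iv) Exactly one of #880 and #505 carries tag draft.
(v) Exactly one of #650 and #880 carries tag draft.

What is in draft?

draft = {#880}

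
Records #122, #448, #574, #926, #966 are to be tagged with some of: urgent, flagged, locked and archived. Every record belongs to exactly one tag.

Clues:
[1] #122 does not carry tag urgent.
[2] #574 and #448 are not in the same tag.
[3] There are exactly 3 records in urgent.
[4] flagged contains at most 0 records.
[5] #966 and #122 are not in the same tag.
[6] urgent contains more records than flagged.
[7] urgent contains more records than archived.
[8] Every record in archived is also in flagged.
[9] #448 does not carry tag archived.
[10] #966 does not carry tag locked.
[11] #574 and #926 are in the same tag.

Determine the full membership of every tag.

urgent = {#574, #926, #966}; flagged = {}; locked = {#122, #448}; archived = {}

From (1): #122 ∉ urgent.
From (9): #448 ∉ archived.
From (10): #966 ∉ locked.
(4): flagged already has 0, so the rest are out.
(8) contrapositive: #122 ∉ archived.
(8) contrapositive: #574 ∉ archived.
(8) contrapositive: #926 ∉ archived.
(8) contrapositive: #966 ∉ archived.
Only one tag left: #122 ∈ locked.
Only one tag left: #966 ∈ urgent.
Suppose #448 ∈ urgent: no assignment then satisfies all the clues, so #448 ∉ urgent.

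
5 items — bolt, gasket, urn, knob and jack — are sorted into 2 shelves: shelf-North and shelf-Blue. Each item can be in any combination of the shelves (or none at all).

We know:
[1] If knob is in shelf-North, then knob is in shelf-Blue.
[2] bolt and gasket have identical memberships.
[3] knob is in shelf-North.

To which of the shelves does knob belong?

From (3): knob ∈ shelf-North.
(1): knob ∈ shelf-Blue.

knob: shelf-Blue, shelf-North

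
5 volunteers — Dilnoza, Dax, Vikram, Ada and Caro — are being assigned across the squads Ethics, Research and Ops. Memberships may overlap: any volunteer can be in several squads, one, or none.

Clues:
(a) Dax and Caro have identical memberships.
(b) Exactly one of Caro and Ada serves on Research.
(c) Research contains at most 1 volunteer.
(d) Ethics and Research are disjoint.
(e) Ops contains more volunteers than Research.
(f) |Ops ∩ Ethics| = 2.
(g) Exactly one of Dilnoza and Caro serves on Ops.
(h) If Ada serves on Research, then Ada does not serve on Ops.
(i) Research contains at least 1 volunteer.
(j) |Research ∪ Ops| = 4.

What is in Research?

Research = {Ada}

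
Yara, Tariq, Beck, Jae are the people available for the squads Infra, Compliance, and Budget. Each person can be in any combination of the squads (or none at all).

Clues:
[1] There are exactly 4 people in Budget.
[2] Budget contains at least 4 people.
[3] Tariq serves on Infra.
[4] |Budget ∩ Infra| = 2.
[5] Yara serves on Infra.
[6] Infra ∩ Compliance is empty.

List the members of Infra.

Infra = {Tariq, Yara}

From (3): Tariq ∈ Infra.
From (5): Yara ∈ Infra.
(1): only 4 candidates remain for Budget, so all are in.
(6) (disjoint): Yara ∉ Compliance.
(6) (disjoint): Tariq ∉ Compliance.
Suppose Beck ∈ Infra: no assignment then satisfies all the clues, so Beck ∉ Infra.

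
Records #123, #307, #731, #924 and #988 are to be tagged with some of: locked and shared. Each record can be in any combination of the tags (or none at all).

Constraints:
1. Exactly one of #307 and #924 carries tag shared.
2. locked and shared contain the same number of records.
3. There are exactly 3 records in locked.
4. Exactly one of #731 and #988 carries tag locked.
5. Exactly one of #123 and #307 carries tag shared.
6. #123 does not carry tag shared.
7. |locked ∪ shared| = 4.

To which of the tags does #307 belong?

From (6): #123 ∉ shared.
(5) (exactly one): #307 ∈ shared.
(1) (exactly one): #924 ∉ shared.
Suppose #307 ∉ locked: no assignment then satisfies all the clues, so #307 ∈ locked.

#307: locked, shared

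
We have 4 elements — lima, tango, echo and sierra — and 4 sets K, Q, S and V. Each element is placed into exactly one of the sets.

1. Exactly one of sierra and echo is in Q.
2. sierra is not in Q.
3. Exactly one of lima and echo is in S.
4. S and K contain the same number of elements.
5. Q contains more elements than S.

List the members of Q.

Q = {echo, tango}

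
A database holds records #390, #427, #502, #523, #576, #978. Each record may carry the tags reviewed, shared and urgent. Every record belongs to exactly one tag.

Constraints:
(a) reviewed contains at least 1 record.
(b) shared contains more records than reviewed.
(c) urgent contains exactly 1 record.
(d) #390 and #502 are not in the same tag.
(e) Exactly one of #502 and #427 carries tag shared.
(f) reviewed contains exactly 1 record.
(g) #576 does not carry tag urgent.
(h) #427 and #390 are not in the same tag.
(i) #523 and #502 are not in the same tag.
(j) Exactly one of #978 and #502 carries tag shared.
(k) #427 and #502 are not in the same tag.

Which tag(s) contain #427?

#427: shared

From (g): #576 ∉ urgent.
Suppose #427 ∈ reviewed: no assignment then satisfies all the clues, so #427 ∉ reviewed.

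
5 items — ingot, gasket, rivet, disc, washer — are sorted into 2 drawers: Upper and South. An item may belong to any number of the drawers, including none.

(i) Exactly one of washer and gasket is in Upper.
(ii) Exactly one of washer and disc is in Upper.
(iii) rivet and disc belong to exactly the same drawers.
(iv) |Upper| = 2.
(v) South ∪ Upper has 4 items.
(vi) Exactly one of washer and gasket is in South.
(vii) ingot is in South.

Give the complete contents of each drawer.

Upper = {ingot, washer}; South = {disc, ingot, rivet, washer}

From (vii): ingot ∈ South.
Suppose ingot ∉ Upper: no assignment then satisfies all the clues, so ingot ∈ Upper.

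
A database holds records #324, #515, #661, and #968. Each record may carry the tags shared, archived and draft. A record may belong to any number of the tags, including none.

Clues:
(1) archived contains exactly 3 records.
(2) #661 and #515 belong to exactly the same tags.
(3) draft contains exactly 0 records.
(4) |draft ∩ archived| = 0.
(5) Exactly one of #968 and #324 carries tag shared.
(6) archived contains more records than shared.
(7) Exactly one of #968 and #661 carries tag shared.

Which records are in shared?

(3): draft already has 0, so the rest are out.
Suppose #324 ∈ shared: no assignment then satisfies all the clues, so #324 ∉ shared.

shared = {#968}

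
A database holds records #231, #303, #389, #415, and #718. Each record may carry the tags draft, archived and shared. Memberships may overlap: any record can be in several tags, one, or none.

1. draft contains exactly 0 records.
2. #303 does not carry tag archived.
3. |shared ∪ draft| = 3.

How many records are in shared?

From (2): #303 ∉ archived.
(1): draft already has 0, so the rest are out.

3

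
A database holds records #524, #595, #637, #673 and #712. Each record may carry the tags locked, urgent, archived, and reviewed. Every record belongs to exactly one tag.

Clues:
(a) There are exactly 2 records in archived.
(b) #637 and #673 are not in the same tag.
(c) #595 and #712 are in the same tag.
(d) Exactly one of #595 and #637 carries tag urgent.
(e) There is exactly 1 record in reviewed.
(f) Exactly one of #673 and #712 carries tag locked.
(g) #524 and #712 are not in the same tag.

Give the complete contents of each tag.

locked = {#673}; urgent = {#637}; archived = {#595, #712}; reviewed = {#524}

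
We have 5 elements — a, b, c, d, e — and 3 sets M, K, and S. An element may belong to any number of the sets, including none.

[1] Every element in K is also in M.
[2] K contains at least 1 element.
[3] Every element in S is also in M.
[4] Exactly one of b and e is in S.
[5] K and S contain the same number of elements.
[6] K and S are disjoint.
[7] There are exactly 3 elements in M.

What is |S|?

1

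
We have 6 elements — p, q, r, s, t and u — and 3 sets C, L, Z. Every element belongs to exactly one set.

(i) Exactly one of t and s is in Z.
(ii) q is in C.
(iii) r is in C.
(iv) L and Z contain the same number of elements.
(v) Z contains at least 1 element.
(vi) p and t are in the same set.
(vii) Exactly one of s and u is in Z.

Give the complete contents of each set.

C = {p, q, r, t}; L = {u}; Z = {s}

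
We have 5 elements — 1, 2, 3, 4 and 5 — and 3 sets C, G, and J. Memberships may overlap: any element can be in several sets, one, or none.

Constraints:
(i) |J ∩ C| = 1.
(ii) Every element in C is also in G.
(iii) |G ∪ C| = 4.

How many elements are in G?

4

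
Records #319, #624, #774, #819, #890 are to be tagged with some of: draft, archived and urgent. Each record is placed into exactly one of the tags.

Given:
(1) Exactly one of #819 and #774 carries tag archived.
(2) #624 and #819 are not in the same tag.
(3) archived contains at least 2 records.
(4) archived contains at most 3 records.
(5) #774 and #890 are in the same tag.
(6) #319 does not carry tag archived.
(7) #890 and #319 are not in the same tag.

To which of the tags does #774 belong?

#774: archived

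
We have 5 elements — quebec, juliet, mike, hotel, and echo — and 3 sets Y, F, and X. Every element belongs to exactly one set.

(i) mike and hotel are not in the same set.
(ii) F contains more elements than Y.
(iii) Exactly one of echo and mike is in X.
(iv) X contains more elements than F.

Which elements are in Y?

Y = {}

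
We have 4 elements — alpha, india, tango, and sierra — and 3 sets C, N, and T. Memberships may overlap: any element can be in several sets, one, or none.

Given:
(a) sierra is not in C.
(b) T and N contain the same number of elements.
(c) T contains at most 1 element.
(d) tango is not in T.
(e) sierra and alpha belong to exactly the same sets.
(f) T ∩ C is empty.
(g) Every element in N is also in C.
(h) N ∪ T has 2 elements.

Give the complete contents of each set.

C = {tango}; N = {tango}; T = {india}

From (a): sierra ∉ C.
From (d): tango ∉ T.
(e): alpha matches sierra: alpha ∉ C.
(g) contrapositive: alpha ∉ N.
(g) contrapositive: sierra ∉ N.
Suppose alpha ∈ T: no assignment then satisfies all the clues, so alpha ∉ T.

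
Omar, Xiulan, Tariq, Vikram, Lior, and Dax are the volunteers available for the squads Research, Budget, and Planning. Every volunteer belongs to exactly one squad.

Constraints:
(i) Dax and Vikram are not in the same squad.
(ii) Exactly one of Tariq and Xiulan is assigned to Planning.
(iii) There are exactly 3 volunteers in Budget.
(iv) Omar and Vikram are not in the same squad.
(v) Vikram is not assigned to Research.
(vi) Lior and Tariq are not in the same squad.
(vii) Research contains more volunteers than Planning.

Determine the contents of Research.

Research = {Dax, Omar}

From (v): Vikram ∉ Research.
Suppose Omar ∉ Research: no assignment then satisfies all the clues, so Omar ∈ Research.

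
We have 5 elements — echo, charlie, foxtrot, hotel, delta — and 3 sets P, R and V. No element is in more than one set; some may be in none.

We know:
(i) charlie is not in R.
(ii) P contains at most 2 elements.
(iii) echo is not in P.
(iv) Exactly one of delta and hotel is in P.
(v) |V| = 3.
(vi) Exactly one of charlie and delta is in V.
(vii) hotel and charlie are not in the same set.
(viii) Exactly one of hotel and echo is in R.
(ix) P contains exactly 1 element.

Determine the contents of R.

From (i): charlie ∉ R.
From (iii): echo ∉ P.
Suppose echo ∈ R: no assignment then satisfies all the clues, so echo ∉ R.

R = {hotel}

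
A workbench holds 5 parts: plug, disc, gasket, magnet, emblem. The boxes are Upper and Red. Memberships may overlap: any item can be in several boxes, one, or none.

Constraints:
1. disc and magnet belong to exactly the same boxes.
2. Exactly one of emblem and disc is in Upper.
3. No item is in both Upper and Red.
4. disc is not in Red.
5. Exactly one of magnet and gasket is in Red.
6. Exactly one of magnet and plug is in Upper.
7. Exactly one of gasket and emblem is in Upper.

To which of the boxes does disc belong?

disc: none

From (4): disc ∉ Red.
(1): magnet matches disc: magnet ∉ Red.
(5) (exactly one): gasket ∈ Red.
(3) (disjoint): gasket ∉ Upper.
(7) (exactly one): emblem ∈ Upper.
(2) (exactly one): disc ∉ Upper.
(3) (disjoint): emblem ∉ Red.
(1): magnet matches disc: magnet ∉ Upper.
(6) (exactly one): plug ∈ Upper.
(3) (disjoint): plug ∉ Red.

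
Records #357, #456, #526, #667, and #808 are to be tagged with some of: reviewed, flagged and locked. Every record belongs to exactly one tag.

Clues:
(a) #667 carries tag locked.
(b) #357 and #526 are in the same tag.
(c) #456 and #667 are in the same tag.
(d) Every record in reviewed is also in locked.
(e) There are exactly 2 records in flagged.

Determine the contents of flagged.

flagged = {#357, #526}

From (a): #667 ∈ locked.
(c): #456 matches #667: #456 ∉ reviewed.
(c): #456 matches #667: #456 ∉ flagged.
(c): #456 matches #667: #456 ∈ locked.
Suppose #357 ∉ flagged: no assignment then satisfies all the clues, so #357 ∈ flagged.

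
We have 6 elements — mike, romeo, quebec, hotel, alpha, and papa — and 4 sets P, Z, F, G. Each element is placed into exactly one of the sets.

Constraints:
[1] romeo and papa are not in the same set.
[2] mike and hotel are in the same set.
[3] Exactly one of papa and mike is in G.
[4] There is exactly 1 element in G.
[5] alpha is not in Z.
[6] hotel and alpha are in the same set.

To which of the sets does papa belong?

papa: G

From (5): alpha ∉ Z.
(6): hotel matches alpha: hotel ∉ Z.
(2): mike matches hotel: mike ∉ Z.
Suppose papa ∈ P: no assignment then satisfies all the clues, so papa ∉ P.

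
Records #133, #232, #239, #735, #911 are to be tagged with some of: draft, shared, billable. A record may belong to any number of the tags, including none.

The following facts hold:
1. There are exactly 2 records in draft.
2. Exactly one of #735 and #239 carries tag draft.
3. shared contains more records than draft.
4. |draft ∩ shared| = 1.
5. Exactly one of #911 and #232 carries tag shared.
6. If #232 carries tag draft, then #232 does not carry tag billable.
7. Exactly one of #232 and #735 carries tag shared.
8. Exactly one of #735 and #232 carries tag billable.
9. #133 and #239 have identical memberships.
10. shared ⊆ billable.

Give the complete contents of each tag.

draft = {#232, #735}; shared = {#133, #239, #735, #911}; billable = {#133, #239, #735, #911}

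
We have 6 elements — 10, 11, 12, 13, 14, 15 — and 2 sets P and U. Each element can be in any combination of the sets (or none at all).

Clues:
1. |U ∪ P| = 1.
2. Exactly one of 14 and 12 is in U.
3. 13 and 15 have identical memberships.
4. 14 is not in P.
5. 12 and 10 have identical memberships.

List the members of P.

P = {}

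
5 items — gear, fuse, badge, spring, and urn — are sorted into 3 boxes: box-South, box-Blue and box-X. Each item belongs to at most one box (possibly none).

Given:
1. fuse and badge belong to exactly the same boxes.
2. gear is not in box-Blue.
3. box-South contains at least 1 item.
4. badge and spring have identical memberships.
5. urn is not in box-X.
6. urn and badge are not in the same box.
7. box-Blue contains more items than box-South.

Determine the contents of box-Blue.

box-Blue = {badge, fuse, spring}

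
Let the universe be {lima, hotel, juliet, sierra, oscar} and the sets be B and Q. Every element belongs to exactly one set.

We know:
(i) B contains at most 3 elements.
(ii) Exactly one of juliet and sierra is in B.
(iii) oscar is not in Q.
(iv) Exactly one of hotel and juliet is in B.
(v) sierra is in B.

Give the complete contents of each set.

B = {hotel, oscar, sierra}; Q = {juliet, lima}

From (iii): oscar ∉ Q.
From (v): sierra ∈ B.
(ii) (exactly one): juliet ∉ B.
(iv) (exactly one): hotel ∈ B.
Only one set left: juliet ∈ Q.
Only one set left: oscar ∈ B.
(i): B already has 3, so the rest are out.
Only one set left: lima ∈ Q.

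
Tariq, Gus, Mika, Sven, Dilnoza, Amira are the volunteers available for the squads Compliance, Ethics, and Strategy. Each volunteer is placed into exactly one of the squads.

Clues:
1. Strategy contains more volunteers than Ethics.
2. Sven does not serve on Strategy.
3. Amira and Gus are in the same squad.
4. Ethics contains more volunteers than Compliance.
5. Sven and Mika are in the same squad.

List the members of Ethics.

Ethics = {Mika, Sven}

From (2): Sven ∉ Strategy.
(5): Mika matches Sven: Mika ∉ Strategy.
Suppose Tariq ∈ Ethics: no assignment then satisfies all the clues, so Tariq ∉ Ethics.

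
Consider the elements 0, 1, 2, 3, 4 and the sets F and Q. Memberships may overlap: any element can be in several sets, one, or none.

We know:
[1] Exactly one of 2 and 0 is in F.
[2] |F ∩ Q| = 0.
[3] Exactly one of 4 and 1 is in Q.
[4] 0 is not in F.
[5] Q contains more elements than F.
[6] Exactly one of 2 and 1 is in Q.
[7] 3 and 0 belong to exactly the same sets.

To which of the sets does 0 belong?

0: Q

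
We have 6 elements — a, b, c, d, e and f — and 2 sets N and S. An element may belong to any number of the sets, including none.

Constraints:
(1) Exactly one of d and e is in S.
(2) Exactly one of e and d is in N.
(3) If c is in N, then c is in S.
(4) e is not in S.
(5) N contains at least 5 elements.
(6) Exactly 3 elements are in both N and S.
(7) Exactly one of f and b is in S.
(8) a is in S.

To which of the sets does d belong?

d: S

From (4): e ∉ S.
From (8): a ∈ S.
(1) (exactly one): d ∈ S.
Suppose d ∈ N: no assignment then satisfies all the clues, so d ∉ N.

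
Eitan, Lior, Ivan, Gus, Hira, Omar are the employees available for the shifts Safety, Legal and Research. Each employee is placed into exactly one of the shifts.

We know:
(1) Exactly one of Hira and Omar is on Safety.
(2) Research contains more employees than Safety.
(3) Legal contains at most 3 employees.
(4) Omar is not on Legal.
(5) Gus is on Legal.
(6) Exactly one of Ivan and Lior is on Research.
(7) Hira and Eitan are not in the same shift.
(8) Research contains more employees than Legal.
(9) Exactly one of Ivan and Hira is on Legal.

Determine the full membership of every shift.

Safety = {Hira}; Legal = {Gus, Ivan}; Research = {Eitan, Lior, Omar}

From (4): Omar ∉ Legal.
From (5): Gus ∈ Legal.
Suppose Eitan ∈ Safety: no assignment then satisfies all the clues, so Eitan ∉ Safety.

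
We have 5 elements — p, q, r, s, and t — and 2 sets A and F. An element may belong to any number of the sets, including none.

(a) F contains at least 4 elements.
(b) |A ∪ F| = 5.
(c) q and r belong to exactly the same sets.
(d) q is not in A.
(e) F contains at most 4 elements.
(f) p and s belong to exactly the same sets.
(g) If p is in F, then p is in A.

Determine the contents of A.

A = {p, s, t}

From (d): q ∉ A.
(c): r matches q: r ∉ A.
Suppose p ∉ A: no assignment then satisfies all the clues, so p ∈ A.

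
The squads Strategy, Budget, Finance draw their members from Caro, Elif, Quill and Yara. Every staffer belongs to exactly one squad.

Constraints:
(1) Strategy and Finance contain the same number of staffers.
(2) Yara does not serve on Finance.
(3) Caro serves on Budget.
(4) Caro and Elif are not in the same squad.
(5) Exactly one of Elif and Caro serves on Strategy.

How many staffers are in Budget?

From (2): Yara ∉ Finance.
From (3): Caro ∈ Budget.
(4): Elif ∉ Budget.
(5) (exactly one): Elif ∈ Strategy.
Suppose Quill ∈ Strategy: no assignment then satisfies all the clues, so Quill ∉ Strategy.

2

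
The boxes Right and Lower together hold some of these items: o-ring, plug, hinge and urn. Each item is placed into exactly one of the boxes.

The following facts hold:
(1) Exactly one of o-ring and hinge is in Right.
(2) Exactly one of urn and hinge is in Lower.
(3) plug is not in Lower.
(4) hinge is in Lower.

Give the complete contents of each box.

Right = {o-ring, plug, urn}; Lower = {hinge}

From (3): plug ∉ Lower.
From (4): hinge ∈ Lower.
(1) (exactly one): o-ring ∈ Right.
(2) (exactly one): urn ∉ Lower.
Only one box left: plug ∈ Right.
Only one box left: urn ∈ Right.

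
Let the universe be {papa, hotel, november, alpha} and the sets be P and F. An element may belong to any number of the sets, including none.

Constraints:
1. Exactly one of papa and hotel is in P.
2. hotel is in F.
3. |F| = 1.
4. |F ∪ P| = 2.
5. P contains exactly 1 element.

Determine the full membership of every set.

P = {papa}; F = {hotel}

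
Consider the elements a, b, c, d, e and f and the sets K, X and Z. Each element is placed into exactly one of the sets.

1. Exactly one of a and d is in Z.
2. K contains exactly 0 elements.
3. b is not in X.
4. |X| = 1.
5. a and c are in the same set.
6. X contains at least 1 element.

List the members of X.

X = {d}

From (3): b ∉ X.
(2): K already has 0, so the rest are out.
Only one set left: b ∈ Z.
Suppose a ∈ X: no assignment then satisfies all the clues, so a ∉ X.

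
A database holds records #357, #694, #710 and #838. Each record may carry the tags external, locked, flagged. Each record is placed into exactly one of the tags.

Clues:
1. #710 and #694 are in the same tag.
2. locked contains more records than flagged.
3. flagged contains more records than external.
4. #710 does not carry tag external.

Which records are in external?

external = {}

From (4): #710 ∉ external.
(1): #694 matches #710: #694 ∉ external.
Suppose #357 ∈ external: no assignment then satisfies all the clues, so #357 ∉ external.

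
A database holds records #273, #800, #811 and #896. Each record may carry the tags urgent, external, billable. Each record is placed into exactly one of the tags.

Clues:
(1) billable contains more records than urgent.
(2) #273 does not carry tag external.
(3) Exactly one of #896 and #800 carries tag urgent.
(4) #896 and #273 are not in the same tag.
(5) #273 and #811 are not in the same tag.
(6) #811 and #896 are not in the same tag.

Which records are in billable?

billable = {#273, #800}

From (2): #273 ∉ external.
Suppose #273 ∉ billable: no assignment then satisfies all the clues, so #273 ∈ billable.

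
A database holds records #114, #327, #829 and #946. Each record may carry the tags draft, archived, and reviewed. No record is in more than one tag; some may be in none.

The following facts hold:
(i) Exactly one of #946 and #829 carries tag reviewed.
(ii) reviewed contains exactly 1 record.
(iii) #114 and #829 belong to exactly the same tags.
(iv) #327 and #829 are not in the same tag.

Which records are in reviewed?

reviewed = {#946}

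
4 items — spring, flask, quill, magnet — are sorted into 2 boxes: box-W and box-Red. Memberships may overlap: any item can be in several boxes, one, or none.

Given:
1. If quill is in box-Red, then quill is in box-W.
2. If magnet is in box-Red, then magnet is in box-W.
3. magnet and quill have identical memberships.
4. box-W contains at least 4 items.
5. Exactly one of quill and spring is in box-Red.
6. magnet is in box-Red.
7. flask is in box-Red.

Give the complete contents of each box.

From (6): magnet ∈ box-Red.
From (7): flask ∈ box-Red.
(2): magnet ∈ box-W.
(3): quill matches magnet: quill ∈ box-W.
(3): quill matches magnet: quill ∈ box-Red.
(4): only 4 candidates remain for box-W, so all are in.
(5) (exactly one): spring ∉ box-Red.

box-W = {flask, magnet, quill, spring}; box-Red = {flask, magnet, quill}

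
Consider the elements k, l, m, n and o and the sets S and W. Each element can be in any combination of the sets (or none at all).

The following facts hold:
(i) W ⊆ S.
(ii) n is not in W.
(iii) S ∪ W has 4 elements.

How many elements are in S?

4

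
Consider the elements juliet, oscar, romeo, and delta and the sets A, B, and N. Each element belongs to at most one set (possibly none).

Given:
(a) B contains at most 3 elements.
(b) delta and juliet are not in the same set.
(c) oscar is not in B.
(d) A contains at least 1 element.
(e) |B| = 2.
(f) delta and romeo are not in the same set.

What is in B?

From (c): oscar ∉ B.
Suppose juliet ∉ B: no assignment then satisfies all the clues, so juliet ∈ B.

B = {juliet, romeo}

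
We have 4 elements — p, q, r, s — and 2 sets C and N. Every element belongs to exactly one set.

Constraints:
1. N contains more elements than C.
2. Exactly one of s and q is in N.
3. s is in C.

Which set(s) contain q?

From (3): s ∈ C.
(2) (exactly one): q ∈ N.

q: N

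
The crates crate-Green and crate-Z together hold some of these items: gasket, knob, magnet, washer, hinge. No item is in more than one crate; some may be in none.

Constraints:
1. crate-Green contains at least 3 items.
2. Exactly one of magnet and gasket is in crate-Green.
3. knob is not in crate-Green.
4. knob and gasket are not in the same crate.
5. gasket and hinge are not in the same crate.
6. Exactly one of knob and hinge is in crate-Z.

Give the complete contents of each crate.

crate-Green = {hinge, magnet, washer}; crate-Z = {knob}

From (3): knob ∉ crate-Green.
Suppose gasket ∈ crate-Green: no assignment then satisfies all the clues, so gasket ∉ crate-Green.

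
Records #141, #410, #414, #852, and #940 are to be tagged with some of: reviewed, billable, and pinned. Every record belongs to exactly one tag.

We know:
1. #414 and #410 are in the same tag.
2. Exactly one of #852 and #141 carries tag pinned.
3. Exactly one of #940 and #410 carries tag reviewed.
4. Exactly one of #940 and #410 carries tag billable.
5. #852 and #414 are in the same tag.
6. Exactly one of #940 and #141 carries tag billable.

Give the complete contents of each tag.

reviewed = {#410, #414, #852}; billable = {#940}; pinned = {#141}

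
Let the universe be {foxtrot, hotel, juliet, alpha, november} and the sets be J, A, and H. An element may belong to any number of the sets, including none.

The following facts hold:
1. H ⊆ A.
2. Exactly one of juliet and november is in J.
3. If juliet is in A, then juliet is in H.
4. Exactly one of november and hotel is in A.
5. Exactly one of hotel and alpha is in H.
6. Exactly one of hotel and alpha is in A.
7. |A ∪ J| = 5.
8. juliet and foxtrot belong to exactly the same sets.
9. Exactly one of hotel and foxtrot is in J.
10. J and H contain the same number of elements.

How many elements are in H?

3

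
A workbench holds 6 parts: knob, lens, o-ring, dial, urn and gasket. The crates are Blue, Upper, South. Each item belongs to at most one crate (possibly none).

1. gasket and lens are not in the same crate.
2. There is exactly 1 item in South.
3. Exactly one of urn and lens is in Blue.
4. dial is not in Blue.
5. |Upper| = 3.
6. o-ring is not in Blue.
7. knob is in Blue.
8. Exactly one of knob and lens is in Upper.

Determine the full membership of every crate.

From (4): dial ∉ Blue.
From (6): o-ring ∉ Blue.
From (7): knob ∈ Blue.
(8) (exactly one): lens ∈ Upper.
(1): gasket ∉ Upper.
(3) (exactly one): urn ∈ Blue.
(5): only 3 candidates remain for Upper, so all are in.
(2): only 1 candidates remain for South, so all are in.

Blue = {knob, urn}; Upper = {dial, lens, o-ring}; South = {gasket}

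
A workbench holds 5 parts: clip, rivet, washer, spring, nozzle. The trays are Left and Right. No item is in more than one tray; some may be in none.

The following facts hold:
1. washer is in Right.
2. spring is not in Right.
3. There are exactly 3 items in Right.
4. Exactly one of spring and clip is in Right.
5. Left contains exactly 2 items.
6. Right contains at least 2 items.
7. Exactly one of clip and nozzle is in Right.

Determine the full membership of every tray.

Left = {nozzle, spring}; Right = {clip, rivet, washer}

From (1): washer ∈ Right.
From (2): spring ∉ Right.
(4) (exactly one): clip ∈ Right.
(7) (exactly one): nozzle ∉ Right.
(3): only 3 candidates remain for Right, so all are in.
(5): only 2 candidates remain for Left, so all are in.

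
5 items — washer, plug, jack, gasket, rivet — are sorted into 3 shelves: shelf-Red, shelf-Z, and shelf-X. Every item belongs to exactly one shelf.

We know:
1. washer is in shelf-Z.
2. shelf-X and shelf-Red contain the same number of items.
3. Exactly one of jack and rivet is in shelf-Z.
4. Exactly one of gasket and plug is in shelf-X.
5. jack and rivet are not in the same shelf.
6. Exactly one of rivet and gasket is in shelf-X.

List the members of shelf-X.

shelf-X = {gasket}

From (1): washer ∈ shelf-Z.
Suppose plug ∈ shelf-X: no assignment then satisfies all the clues, so plug ∉ shelf-X.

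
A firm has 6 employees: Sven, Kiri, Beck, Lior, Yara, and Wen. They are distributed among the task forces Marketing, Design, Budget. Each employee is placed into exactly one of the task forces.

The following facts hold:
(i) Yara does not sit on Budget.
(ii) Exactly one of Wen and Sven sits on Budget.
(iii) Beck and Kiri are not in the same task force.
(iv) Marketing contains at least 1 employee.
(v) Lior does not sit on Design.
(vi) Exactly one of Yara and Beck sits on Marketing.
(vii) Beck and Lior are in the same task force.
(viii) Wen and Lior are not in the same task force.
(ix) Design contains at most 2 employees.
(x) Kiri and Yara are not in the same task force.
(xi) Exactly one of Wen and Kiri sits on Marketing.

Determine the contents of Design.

From (i): Yara ∉ Budget.
From (v): Lior ∉ Design.
(vii): Beck matches Lior: Beck ∉ Design.
Suppose Sven ∈ Design: no assignment then satisfies all the clues, so Sven ∉ Design.

Design = {Kiri}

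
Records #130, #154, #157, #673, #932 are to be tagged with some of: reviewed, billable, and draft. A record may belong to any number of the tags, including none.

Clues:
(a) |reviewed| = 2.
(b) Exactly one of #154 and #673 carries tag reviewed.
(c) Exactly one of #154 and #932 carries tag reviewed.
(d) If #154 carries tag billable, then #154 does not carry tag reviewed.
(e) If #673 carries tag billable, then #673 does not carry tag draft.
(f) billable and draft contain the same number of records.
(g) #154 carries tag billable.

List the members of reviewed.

reviewed = {#673, #932}

From (g): #154 ∈ billable.
(d): #154 ∉ reviewed.
(b) (exactly one): #673 ∈ reviewed.
(c) (exactly one): #932 ∈ reviewed.
(a): reviewed already has 2, so the rest are out.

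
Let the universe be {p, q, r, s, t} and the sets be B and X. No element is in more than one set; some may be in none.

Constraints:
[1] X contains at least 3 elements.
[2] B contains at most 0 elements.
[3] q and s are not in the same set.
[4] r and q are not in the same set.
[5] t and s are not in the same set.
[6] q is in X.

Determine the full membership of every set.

B = {}; X = {p, q, t}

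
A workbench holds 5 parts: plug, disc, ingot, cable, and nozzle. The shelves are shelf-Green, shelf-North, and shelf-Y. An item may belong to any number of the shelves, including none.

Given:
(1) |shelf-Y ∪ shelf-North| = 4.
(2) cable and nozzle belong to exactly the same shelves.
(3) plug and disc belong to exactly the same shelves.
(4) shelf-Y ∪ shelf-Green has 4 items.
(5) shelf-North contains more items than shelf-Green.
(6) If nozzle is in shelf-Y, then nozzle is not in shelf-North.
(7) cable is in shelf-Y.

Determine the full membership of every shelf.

shelf-Green = {}; shelf-North = {disc, plug}; shelf-Y = {cable, disc, nozzle, plug}

From (7): cable ∈ shelf-Y.
(2): nozzle matches cable: nozzle ∈ shelf-Y.
(6): nozzle ∉ shelf-North.
(2): cable matches nozzle: cable ∉ shelf-North.
Suppose plug ∈ shelf-Green: no assignment then satisfies all the clues, so plug ∉ shelf-Green.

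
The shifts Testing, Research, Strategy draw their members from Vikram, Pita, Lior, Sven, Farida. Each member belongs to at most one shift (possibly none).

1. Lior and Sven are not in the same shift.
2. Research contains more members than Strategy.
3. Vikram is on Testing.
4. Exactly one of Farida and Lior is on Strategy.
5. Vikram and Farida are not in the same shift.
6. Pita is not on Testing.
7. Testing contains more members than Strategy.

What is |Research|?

2

From (3): Vikram ∈ Testing.
From (6): Pita ∉ Testing.
(5): Farida ∉ Testing.
Suppose Pita ∉ Research: no assignment then satisfies all the clues, so Pita ∈ Research.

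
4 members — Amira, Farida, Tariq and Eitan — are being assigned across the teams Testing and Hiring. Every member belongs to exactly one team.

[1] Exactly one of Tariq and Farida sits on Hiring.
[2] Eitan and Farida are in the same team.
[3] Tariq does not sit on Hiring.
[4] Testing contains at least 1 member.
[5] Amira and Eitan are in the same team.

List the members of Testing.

From (3): Tariq ∉ Hiring.
(1) (exactly one): Farida ∈ Hiring.
(2): Eitan matches Farida: Eitan ∉ Testing.
(2): Eitan matches Farida: Eitan ∈ Hiring.
(5): Amira matches Eitan: Amira ∉ Testing.
(5): Amira matches Eitan: Amira ∈ Hiring.
Only one team left: Tariq ∈ Testing.

Testing = {Tariq}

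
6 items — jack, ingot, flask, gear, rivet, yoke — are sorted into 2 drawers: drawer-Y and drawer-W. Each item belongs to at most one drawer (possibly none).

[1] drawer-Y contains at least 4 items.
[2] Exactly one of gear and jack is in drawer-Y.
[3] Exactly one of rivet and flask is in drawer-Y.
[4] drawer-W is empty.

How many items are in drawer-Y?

4

(4): drawer-W already has 0, so the rest are out.
Suppose ingot ∉ drawer-Y: no assignment then satisfies all the clues, so ingot ∈ drawer-Y.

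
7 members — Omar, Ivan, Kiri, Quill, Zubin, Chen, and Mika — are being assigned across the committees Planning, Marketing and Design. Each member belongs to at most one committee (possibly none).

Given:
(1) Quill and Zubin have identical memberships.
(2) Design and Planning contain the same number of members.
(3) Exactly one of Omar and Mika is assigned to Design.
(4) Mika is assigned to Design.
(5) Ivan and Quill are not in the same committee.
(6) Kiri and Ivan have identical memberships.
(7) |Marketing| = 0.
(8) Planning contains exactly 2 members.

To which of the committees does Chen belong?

From (4): Mika ∈ Design.
(3) (exactly one): Omar ∉ Design.
(7): Marketing already has 0, so the rest are out.
Suppose Chen ∈ Planning: no assignment then satisfies all the clues, so Chen ∉ Planning.

Chen: Design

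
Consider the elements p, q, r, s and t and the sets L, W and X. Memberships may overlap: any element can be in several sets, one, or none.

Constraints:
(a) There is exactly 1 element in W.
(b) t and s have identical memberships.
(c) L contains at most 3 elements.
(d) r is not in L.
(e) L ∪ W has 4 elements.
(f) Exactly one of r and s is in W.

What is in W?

W = {r}

From (d): r ∉ L.
Suppose p ∈ W: no assignment then satisfies all the clues, so p ∉ W.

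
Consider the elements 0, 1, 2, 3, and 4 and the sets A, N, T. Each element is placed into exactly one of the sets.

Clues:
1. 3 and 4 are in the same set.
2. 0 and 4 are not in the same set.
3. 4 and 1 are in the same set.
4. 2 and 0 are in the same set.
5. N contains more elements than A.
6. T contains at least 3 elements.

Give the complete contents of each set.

A = {}; N = {0, 2}; T = {1, 3, 4}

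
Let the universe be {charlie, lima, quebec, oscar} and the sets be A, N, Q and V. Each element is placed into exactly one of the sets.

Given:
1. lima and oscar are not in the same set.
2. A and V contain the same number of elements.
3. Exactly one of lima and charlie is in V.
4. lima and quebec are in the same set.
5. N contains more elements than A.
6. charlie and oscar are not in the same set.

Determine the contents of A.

A = {oscar}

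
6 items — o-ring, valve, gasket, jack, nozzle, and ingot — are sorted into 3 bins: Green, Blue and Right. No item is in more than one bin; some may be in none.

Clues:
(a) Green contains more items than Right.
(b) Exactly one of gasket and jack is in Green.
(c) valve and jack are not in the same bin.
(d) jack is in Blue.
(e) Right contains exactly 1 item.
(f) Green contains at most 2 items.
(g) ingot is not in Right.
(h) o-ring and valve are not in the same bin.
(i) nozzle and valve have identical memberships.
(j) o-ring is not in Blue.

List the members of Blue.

Blue = {jack}

From (d): jack ∈ Blue.
From (g): ingot ∉ Right.
From (j): o-ring ∉ Blue.
(b) (exactly one): gasket ∈ Green.
(c): valve ∉ Blue.
(i): nozzle matches valve: nozzle ∉ Blue.
Suppose ingot ∈ Blue: no assignment then satisfies all the clues, so ingot ∉ Blue.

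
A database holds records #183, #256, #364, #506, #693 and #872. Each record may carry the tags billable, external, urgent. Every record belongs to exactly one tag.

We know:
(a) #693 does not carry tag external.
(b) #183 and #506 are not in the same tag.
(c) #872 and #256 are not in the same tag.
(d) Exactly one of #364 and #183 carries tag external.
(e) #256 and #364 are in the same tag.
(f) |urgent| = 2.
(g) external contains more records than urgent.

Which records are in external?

From (a): #693 ∉ external.
Suppose #183 ∈ external: no assignment then satisfies all the clues, so #183 ∉ external.

external = {#256, #364, #506}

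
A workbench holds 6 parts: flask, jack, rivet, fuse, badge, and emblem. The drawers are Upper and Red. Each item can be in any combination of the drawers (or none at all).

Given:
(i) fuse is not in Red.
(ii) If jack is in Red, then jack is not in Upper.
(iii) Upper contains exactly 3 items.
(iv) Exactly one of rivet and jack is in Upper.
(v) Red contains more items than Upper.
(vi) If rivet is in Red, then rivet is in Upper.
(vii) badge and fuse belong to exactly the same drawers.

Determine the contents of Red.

Red = {emblem, flask, jack, rivet}

From (i): fuse ∉ Red.
(vii): badge matches fuse: badge ∉ Red.
Suppose flask ∉ Red: no assignment then satisfies all the clues, so flask ∈ Red.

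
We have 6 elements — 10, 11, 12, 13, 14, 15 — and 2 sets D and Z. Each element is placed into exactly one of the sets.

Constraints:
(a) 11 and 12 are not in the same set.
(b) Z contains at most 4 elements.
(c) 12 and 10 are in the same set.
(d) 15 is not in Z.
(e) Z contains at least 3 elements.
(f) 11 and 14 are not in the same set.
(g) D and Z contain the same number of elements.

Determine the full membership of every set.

D = {11, 13, 15}; Z = {10, 12, 14}

From (d): 15 ∉ Z.
Only one set left: 15 ∈ D.
Suppose 10 ∈ D: no assignment then satisfies all the clues, so 10 ∉ D.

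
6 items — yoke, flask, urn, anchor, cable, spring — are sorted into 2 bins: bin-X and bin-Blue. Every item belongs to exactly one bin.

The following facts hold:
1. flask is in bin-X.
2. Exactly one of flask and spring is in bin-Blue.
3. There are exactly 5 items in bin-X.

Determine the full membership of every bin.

bin-X = {anchor, cable, flask, urn, yoke}; bin-Blue = {spring}

From (1): flask ∈ bin-X.
(2) (exactly one): spring ∈ bin-Blue.
(3): only 5 candidates remain for bin-X, so all are in.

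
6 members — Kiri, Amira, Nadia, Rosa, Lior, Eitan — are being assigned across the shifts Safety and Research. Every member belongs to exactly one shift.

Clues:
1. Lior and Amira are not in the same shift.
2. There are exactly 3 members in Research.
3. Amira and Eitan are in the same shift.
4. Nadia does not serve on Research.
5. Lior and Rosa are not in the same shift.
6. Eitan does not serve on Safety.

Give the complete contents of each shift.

Safety = {Kiri, Lior, Nadia}; Research = {Amira, Eitan, Rosa}

From (4): Nadia ∉ Research.
From (6): Eitan ∉ Safety.
(3): Amira matches Eitan: Amira ∉ Safety.
Only one shift left: Amira ∈ Research.
Only one shift left: Nadia ∈ Safety.
Only one shift left: Eitan ∈ Research.
(1): Lior ∉ Research.
Only one shift left: Lior ∈ Safety.
(5): Rosa ∉ Safety.
Only one shift left: Rosa ∈ Research.
(2): Research already has 3, so the rest are out.
Only one shift left: Kiri ∈ Safety.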